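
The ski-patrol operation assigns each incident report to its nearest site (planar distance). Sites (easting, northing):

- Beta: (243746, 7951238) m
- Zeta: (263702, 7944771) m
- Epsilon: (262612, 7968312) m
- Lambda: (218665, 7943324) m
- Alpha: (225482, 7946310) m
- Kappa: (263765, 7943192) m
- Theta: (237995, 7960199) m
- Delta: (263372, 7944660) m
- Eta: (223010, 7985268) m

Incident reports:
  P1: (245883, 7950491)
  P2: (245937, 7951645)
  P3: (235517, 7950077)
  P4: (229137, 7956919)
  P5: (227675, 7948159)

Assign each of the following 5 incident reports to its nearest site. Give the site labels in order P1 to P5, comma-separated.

Beta, Beta, Beta, Theta, Alpha

P1 → Beta (d²=5124778.00)
P2 → Beta (d²=4966130.00)
P3 → Beta (d²=69064362.00)
P4 → Theta (d²=89222564.00)
P5 → Alpha (d²=8228050.00)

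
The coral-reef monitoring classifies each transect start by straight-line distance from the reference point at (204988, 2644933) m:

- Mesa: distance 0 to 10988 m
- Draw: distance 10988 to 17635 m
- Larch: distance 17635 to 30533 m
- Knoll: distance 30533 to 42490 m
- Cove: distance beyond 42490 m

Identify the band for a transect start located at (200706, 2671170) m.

Distance = √((200706−204988)² + (2671170−2644933)²) = √(18335524.000 + 688380169.000) = 26584.125 m.
17635 ≤ 26584.125 < 30533 → Larch.

Larch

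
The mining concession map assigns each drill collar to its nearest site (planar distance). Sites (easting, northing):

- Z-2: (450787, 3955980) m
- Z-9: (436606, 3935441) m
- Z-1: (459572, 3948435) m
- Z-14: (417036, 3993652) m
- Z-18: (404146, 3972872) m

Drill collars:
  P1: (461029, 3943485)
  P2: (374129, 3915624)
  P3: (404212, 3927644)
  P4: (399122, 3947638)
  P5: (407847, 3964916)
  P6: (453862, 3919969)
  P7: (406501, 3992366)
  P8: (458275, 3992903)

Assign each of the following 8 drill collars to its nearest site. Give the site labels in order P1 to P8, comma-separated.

Z-1, Z-18, Z-9, Z-18, Z-18, Z-9, Z-14, Z-2

P1 → Z-1 (d²=26625349.00)
P2 → Z-18 (d²=4178353793.00)
P3 → Z-9 (d²=1110164445.00)
P4 → Z-18 (d²=661995332.00)
P5 → Z-18 (d²=76995337.00)
P6 → Z-9 (d²=537152320.00)
P7 → Z-14 (d²=112640021.00)
P8 → Z-2 (d²=1419378073.00)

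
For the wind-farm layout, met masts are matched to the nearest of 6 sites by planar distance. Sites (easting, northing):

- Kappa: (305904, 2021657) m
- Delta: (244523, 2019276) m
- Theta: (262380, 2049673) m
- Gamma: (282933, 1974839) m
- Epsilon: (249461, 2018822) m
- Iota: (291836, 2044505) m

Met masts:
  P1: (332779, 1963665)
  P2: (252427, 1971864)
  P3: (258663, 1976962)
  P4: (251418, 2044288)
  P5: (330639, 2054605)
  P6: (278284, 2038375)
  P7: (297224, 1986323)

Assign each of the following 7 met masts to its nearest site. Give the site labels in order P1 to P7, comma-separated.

Gamma, Gamma, Gamma, Theta, Iota, Iota, Gamma

P1 → Gamma (d²=2609481992.00)
P2 → Gamma (d²=939466661.00)
P3 → Gamma (d²=593540029.00)
P4 → Theta (d²=149163669.00)
P5 → Iota (d²=1607682809.00)
P6 → Iota (d²=221233604.00)
P7 → Gamma (d²=336114937.00)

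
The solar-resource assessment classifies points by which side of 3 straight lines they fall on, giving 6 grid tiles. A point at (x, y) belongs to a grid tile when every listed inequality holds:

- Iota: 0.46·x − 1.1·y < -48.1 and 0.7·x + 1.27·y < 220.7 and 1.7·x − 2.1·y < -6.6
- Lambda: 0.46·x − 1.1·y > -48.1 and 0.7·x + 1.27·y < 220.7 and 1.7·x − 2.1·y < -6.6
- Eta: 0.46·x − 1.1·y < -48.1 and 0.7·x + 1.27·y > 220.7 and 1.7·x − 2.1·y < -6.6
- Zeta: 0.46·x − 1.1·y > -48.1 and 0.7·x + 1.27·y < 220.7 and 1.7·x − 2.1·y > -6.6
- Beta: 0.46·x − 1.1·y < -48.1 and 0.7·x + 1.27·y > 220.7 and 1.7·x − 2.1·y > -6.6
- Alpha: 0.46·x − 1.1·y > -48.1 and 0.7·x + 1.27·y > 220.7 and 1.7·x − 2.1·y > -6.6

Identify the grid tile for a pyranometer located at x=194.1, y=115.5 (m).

0.46·194.1 − 1.1·115.5 = -37.764, which is > -48.1
0.7·194.1 + 1.27·115.5 = 282.555, which is > 220.7
1.7·194.1 − 2.1·115.5 = 87.420, which is > -6.6
This sign pattern matches Alpha.

Alpha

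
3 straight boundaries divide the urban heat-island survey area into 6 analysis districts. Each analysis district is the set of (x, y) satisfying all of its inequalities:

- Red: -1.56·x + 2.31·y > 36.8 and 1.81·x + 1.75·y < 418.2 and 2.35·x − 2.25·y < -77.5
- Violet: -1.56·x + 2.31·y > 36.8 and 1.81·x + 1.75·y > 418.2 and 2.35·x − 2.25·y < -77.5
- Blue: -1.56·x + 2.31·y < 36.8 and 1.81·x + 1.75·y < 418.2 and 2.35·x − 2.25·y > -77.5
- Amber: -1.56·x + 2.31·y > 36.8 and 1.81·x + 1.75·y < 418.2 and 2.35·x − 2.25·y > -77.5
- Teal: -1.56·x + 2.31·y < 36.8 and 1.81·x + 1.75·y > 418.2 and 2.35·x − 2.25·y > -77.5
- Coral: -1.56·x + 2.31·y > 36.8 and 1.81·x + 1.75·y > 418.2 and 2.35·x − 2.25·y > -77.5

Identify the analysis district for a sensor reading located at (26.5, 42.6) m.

-1.56·26.5 + 2.31·42.6 = 57.066, which is > 36.8
1.81·26.5 + 1.75·42.6 = 122.515, which is < 418.2
2.35·26.5 − 2.25·42.6 = -33.575, which is > -77.5
This sign pattern matches Amber.

Amber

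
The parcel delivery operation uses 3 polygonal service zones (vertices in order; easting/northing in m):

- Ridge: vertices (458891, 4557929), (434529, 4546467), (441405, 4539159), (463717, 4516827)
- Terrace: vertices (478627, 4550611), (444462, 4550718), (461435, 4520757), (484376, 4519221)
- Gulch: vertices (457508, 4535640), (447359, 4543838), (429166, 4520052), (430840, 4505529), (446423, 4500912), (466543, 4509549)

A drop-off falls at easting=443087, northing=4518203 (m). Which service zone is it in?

Cast a ray rightward from (443087, 4518203). For each polygon, the edges (by vertex number in listed order) whose endpoints lie on opposite sides of northing = 4518203, where each meets that height, and whether that is right or left of the point:
Ridge: 3–4 at easting≈462342.2 (right), 4–1 at easting≈463555.4 (right) → 2 crossings.
Terrace: no edge straddles that height → 0 crossings.
Gulch: 3–4 at easting≈429379.1 (left), 6–1 at easting≈463546.2 (right) → 1 crossing.
Only Gulch has an odd count, so the point is inside Gulch.

Gulch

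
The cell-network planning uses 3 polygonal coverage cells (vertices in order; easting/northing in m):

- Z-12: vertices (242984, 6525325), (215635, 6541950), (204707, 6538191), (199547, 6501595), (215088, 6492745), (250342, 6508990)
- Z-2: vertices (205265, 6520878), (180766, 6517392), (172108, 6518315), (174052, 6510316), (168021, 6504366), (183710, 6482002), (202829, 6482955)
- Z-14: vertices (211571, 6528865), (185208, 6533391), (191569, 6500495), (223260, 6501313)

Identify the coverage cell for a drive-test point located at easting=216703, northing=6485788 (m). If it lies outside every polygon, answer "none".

none

Cast a ray rightward from (216703, 6485788). For each polygon, the edges (by vertex number in listed order) whose endpoints lie on opposite sides of northing = 6485788, where each meets that height, and whether that is right or left of the point:
Z-12: no edge straddles that height → 0 crossings.
Z-2: 5–6 at easting≈181054.0 (left), 7–1 at easting≈203011.0 (left) → 0 crossings.
Z-14: no edge straddles that height → 0 crossings.
All counts are even, so the point lies outside every listed polygon.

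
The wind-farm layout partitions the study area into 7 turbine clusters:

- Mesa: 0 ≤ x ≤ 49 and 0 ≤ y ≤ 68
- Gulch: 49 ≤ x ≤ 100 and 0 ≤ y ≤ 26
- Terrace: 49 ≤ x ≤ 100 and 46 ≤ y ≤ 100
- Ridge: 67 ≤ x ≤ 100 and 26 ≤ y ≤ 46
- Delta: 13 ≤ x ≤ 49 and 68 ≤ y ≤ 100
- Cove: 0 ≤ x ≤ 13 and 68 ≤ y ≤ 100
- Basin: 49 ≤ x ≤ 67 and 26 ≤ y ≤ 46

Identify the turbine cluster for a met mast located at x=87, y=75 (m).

Terrace

The point has x = 87 and y = 75.
Only Terrace satisfies 49 ≤ x ≤ 100 and 46 ≤ y ≤ 100.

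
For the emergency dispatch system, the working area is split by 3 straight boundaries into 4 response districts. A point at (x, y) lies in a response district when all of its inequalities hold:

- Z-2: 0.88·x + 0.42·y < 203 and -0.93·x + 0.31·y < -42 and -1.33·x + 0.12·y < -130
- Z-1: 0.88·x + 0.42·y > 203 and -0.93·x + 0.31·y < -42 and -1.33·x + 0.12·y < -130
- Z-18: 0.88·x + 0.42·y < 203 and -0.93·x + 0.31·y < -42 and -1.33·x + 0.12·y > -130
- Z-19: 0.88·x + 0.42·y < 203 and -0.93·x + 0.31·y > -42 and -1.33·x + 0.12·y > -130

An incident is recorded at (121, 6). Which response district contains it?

Z-2

0.88·121 + 0.42·6 = 109.000, which is < 203
-0.93·121 + 0.31·6 = -110.670, which is < -42
-1.33·121 + 0.12·6 = -160.210, which is < -130
This sign pattern matches Z-2.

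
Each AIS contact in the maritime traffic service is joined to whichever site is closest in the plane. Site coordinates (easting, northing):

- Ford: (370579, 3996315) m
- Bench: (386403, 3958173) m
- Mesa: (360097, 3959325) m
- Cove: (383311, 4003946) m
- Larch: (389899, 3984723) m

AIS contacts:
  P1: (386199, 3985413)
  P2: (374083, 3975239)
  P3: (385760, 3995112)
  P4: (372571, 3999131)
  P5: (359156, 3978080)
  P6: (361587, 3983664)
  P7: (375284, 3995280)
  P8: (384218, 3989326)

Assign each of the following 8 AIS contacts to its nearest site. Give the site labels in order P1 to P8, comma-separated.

P1 → Larch (d²=14166100.00)
P2 → Larch (d²=340092112.00)
P3 → Cove (d²=84037157.00)
P4 → Ford (d²=11897920.00)
P5 → Mesa (d²=352635506.00)
P6 → Ford (d²=240903865.00)
P7 → Ford (d²=23208250.00)
P8 → Larch (d²=53461370.00)

Larch, Larch, Cove, Ford, Mesa, Ford, Ford, Larch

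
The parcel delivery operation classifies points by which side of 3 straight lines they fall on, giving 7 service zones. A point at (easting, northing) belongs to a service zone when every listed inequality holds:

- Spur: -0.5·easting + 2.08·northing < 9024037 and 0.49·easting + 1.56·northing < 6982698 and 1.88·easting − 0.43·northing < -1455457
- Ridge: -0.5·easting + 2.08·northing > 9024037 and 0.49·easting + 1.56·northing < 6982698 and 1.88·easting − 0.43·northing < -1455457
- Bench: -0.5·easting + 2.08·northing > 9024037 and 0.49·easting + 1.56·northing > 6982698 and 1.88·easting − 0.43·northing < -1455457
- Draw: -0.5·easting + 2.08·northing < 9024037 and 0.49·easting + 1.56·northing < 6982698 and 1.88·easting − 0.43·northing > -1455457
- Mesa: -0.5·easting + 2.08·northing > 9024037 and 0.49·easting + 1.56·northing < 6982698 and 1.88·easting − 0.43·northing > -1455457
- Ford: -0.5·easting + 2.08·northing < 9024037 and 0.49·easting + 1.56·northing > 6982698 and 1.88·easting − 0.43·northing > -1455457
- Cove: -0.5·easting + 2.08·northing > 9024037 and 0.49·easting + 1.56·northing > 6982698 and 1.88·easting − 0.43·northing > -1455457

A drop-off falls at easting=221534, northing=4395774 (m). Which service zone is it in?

Ridge

-0.5·221534 + 2.08·4395774 = 9032442.920, which is > 9024037
0.49·221534 + 1.56·4395774 = 6965959.100, which is < 6982698
1.88·221534 − 0.43·4395774 = -1473698.900, which is < -1455457
This sign pattern matches Ridge.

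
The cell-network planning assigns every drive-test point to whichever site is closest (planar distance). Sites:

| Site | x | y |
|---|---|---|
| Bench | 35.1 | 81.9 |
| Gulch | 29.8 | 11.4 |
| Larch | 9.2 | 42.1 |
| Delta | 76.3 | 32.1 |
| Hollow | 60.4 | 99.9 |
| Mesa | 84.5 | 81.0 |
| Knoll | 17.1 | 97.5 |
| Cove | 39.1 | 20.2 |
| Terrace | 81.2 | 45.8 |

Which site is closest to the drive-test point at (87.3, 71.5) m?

Squared distances to each site:
Bench: 2833.000; Gulch: 6918.260; Larch: 6963.970; Delta: 1673.360; Hollow: 1530.170; Mesa: 98.090; Knoll: 5604.040; Cove: 4954.930; Terrace: 697.700.
Minimum at Mesa.

Mesa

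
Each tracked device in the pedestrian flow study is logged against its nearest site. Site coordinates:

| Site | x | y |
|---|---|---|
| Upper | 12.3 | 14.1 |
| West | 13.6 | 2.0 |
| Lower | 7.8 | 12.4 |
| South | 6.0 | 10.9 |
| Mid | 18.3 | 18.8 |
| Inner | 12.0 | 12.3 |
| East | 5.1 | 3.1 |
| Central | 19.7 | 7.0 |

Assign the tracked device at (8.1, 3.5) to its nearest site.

Squared distances to each site:
Upper: 130.000; West: 32.500; Lower: 79.300; South: 59.170; Mid: 338.130; Inner: 92.650; East: 9.160; Central: 146.810.
Minimum at East.

East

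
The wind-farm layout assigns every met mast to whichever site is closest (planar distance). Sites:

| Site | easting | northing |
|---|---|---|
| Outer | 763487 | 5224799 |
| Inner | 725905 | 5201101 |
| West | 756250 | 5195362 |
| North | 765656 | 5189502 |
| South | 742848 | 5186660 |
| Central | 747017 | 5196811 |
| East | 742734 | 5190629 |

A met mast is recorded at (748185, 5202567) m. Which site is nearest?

Squared distances to each site:
Outer: 728413028.000; Inner: 498547556.000; West: 116956250.000; North: 475930066.000; South: 281516218.000; Central: 34495760.000; East: 172229245.000.
Minimum at Central.

Central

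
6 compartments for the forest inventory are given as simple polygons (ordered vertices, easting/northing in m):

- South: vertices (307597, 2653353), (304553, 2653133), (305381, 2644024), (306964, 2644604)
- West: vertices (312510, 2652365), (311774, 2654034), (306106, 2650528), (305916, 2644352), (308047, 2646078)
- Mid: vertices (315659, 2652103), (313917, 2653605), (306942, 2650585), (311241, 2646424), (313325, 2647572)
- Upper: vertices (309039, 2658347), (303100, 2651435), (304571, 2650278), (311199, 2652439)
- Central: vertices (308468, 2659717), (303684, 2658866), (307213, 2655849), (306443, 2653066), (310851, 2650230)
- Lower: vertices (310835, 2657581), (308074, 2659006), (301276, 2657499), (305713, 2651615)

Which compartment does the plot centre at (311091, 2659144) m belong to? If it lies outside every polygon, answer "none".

Cast a ray rightward from (311091, 2659144). For each polygon, the edges (by vertex number in listed order) whose endpoints lie on opposite sides of northing = 2659144, where each meets that height, and whether that is right or left of the point:
South: no edge straddles that height → 0 crossings.
West: no edge straddles that height → 0 crossings.
Mid: no edge straddles that height → 0 crossings.
Upper: no edge straddles that height → 0 crossings.
Central: 1–2 at easting≈305246.8 (left), 5–1 at easting≈308611.9 (left) → 0 crossings.
Lower: no edge straddles that height → 0 crossings.
All counts are even, so the point lies outside every listed polygon.

none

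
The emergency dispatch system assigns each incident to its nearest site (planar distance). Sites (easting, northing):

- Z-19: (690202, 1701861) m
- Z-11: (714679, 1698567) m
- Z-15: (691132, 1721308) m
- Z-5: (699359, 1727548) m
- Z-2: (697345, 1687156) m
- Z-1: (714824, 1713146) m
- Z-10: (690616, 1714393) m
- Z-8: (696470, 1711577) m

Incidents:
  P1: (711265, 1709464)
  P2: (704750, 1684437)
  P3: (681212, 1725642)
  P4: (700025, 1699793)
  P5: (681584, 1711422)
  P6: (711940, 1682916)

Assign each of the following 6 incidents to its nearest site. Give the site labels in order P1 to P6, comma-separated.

Z-1, Z-2, Z-15, Z-19, Z-10, Z-2

P1 → Z-1 (d²=26223605.00)
P2 → Z-2 (d²=62226986.00)
P3 → Z-15 (d²=117189956.00)
P4 → Z-19 (d²=100767953.00)
P5 → Z-10 (d²=90403865.00)
P6 → Z-2 (d²=230991625.00)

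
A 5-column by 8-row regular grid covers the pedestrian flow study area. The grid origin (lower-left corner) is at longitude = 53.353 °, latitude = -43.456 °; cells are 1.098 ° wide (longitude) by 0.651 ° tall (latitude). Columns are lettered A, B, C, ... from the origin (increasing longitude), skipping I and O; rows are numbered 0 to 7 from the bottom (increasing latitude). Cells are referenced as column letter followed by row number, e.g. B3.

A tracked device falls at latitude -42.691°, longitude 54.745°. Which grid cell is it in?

Column index: ⌊(54.745 − 53.353) / 1.098⌋ = ⌊1.268⌋ = 1 → column B
Row offset from origin: ⌊(-42.691 − -43.456) / 0.651⌋ = ⌊1.175⌋ = 1 → row 1

B1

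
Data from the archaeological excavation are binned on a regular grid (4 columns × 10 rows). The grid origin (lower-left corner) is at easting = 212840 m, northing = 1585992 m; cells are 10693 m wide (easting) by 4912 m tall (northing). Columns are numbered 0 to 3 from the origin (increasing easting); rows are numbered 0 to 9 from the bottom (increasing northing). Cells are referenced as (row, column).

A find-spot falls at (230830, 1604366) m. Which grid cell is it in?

Column index: ⌊(230830 − 212840) / 10693⌋ = ⌊1.682⌋ = 1
Row offset from origin: ⌊(1604366 − 1585992) / 4912⌋ = ⌊3.741⌋ = 3 → row 3

(3, 1)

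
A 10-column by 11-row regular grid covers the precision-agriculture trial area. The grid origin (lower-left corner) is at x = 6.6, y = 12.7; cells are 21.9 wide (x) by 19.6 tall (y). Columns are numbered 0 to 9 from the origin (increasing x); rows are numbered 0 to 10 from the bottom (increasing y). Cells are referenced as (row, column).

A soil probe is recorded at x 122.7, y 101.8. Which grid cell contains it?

Column index: ⌊(122.7 − 6.6) / 21.9⌋ = ⌊5.301⌋ = 5
Row offset from origin: ⌊(101.8 − 12.7) / 19.6⌋ = ⌊4.546⌋ = 4 → row 4

(4, 5)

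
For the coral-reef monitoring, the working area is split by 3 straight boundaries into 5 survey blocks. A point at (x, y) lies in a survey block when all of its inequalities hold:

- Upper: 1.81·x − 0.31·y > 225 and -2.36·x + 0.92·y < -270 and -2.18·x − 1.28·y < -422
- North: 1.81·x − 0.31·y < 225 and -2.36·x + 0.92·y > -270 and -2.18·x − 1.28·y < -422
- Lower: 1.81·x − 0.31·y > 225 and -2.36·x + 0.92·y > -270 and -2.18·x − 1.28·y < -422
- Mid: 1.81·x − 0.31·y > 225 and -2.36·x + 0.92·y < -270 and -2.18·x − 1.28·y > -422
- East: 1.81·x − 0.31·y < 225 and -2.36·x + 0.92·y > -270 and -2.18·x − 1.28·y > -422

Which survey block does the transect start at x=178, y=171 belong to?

1.81·178 − 0.31·171 = 269.170, which is > 225
-2.36·178 + 0.92·171 = -262.760, which is > -270
-2.18·178 − 1.28·171 = -606.920, which is < -422
This sign pattern matches Lower.

Lower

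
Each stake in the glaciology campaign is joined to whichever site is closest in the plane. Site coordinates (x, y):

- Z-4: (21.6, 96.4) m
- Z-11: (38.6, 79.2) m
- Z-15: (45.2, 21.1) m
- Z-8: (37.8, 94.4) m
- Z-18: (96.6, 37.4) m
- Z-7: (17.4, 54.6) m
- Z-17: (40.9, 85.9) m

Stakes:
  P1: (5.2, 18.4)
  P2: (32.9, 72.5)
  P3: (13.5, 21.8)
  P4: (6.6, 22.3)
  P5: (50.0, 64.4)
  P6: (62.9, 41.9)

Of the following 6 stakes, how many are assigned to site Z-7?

2

P1 → Z-7
P2 → Z-11
P3 → Z-15
P4 → Z-7
P5 → Z-11
P6 → Z-15
2 of the 6 go to Z-7.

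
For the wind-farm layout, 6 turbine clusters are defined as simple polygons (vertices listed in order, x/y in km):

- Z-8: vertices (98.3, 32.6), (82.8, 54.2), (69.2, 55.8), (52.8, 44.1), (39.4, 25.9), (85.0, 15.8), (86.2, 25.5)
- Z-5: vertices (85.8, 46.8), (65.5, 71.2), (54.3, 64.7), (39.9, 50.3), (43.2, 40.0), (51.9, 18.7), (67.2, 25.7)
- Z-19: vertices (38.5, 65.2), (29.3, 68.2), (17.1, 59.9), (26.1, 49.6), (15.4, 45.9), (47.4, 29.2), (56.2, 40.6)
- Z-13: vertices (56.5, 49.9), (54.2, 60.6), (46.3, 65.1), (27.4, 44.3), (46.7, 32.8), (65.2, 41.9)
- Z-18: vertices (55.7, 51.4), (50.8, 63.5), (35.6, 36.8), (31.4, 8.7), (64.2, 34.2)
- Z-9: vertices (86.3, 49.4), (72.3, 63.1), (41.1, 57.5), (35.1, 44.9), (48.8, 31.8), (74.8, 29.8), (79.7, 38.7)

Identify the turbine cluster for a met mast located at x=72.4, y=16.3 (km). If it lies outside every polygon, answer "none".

Cast a ray rightward from (72.4, 16.3). For each polygon, the edges (by vertex number in listed order) whose endpoints lie on opposite sides of y = 16.3, where each meets that height, and whether that is right or left of the point:
Z-8: 5–6 at x≈82.74 (right), 6–7 at x≈85.06 (right) → 2 crossings.
Z-5: no edge straddles that height → 0 crossings.
Z-19: no edge straddles that height → 0 crossings.
Z-13: no edge straddles that height → 0 crossings.
Z-18: 3–4 at x≈32.54 (left), 4–5 at x≈41.18 (left) → 0 crossings.
Z-9: no edge straddles that height → 0 crossings.
All counts are even, so the point lies outside every listed polygon.

none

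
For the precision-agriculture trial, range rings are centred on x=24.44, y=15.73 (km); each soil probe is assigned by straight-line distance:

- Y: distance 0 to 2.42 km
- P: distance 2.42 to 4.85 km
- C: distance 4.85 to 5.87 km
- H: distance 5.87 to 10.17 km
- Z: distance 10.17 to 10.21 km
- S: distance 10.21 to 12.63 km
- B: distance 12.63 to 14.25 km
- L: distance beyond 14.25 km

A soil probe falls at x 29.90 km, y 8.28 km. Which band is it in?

Distance = √((29.90−24.44)² + (8.28−15.73)²) = √(29.812 + 55.503) = 9.237 km.
5.87 ≤ 9.237 < 10.17 → H.

H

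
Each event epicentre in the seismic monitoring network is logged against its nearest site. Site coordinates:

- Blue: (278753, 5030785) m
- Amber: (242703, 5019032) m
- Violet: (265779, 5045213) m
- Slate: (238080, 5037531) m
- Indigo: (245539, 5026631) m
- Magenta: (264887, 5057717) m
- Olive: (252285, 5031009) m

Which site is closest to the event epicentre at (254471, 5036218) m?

Olive

Squared distances to each site:
Blue: 619133013.000; Amber: 433844420.000; Violet: 208780889.000; Slate: 270388850.000; Indigo: 171691193.000; Magenta: 570700057.000; Olive: 31912277.000.
Minimum at Olive.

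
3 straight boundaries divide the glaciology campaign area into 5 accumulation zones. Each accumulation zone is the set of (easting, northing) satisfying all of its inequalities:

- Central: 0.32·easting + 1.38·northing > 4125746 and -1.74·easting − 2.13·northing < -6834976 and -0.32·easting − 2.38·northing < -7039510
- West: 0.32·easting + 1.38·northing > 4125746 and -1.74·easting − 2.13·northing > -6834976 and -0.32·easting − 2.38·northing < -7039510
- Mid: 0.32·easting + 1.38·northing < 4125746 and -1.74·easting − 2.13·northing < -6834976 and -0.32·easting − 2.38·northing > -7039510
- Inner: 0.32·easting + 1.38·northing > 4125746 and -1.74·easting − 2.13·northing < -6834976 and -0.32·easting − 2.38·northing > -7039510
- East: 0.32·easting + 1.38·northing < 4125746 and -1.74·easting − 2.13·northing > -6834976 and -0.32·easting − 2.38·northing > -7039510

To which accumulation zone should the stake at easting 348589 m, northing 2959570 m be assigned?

Central

0.32·348589 + 1.38·2959570 = 4195755.080, which is > 4125746
-1.74·348589 − 2.13·2959570 = -6910428.960, which is < -6834976
-0.32·348589 − 2.38·2959570 = -7155325.080, which is < -7039510
This sign pattern matches Central.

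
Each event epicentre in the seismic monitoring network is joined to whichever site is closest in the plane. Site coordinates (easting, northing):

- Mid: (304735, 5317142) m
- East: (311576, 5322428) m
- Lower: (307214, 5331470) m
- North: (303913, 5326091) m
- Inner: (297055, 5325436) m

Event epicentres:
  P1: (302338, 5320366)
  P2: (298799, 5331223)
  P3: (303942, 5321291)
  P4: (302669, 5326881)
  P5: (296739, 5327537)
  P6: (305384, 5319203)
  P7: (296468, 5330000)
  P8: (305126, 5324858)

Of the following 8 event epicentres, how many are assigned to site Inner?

P1 → Mid
P2 → Inner
P3 → Mid
P4 → North
P5 → Inner
P6 → Mid
P7 → Inner
P8 → North
3 of the 8 go to Inner.

3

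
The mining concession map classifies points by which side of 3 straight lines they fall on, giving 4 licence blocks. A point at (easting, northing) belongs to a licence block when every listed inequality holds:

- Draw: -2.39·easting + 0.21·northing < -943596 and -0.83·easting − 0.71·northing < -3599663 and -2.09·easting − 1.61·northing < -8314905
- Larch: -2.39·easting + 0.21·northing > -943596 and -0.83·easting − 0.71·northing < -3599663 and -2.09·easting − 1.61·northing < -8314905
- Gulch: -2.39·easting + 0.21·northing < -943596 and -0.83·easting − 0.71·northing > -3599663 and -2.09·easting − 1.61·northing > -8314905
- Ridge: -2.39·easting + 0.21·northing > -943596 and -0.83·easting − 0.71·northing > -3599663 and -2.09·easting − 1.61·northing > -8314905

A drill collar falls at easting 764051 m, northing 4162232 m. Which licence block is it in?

Gulch

-2.39·764051 + 0.21·4162232 = -952013.170, which is < -943596
-0.83·764051 − 0.71·4162232 = -3589347.050, which is > -3599663
-2.09·764051 − 1.61·4162232 = -8298060.110, which is > -8314905
This sign pattern matches Gulch.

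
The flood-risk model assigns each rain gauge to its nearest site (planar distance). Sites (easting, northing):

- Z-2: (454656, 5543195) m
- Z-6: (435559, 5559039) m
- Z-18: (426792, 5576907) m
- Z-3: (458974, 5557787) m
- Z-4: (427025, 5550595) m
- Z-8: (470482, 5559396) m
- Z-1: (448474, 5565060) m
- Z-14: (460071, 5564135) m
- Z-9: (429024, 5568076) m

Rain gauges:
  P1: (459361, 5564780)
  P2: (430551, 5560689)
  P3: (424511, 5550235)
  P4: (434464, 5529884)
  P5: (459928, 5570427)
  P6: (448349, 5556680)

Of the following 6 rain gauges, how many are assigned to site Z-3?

0

P1 → Z-14
P2 → Z-6
P3 → Z-4
P4 → Z-4
P5 → Z-14
P6 → Z-1
0 of the 6 go to Z-3.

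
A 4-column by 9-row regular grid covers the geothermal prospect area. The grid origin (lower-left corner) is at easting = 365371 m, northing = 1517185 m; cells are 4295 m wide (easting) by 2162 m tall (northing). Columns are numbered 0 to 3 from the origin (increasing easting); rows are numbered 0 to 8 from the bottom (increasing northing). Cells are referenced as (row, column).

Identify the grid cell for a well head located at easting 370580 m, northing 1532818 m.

(7, 1)

Column index: ⌊(370580 − 365371) / 4295⌋ = ⌊1.213⌋ = 1
Row offset from origin: ⌊(1532818 − 1517185) / 2162⌋ = ⌊7.231⌋ = 7 → row 7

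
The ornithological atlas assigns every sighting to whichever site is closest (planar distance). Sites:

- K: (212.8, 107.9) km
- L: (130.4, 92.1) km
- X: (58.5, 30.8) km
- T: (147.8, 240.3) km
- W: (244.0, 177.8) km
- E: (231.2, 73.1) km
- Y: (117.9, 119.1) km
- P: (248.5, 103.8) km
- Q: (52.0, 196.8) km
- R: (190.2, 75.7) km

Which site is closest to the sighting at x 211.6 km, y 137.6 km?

Squared distances to each site:
K: 883.530; L: 8663.690; X: 34845.850; T: 14617.730; W: 2665.800; E: 4544.410; Y: 9121.940; P: 2504.050; Q: 28976.800; R: 4289.570.
Minimum at K.

K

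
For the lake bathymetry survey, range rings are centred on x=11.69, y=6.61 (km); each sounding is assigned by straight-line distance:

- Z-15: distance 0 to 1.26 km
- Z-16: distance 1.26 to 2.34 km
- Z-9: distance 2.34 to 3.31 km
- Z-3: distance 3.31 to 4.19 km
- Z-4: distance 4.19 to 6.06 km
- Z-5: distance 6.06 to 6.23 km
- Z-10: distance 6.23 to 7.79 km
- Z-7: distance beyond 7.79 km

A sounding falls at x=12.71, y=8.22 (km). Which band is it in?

Distance = √((12.71−11.69)² + (8.22−6.61)²) = √(1.040 + 2.592) = 1.906 km.
1.26 ≤ 1.906 < 2.34 → Z-16.

Z-16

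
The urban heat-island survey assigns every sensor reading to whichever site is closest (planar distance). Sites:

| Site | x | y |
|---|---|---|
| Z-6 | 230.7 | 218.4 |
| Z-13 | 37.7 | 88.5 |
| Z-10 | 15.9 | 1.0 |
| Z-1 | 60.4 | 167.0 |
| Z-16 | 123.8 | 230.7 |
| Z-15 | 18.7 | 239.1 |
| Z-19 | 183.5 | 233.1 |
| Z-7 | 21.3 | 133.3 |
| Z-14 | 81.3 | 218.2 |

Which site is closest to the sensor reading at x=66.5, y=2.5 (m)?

Z-10

Squared distances to each site:
Z-6: 73574.450; Z-13: 8225.440; Z-10: 2562.610; Z-1: 27097.460; Z-16: 55358.530; Z-15: 58264.400; Z-19: 66865.360; Z-7: 19151.680; Z-14: 46745.530.
Minimum at Z-10.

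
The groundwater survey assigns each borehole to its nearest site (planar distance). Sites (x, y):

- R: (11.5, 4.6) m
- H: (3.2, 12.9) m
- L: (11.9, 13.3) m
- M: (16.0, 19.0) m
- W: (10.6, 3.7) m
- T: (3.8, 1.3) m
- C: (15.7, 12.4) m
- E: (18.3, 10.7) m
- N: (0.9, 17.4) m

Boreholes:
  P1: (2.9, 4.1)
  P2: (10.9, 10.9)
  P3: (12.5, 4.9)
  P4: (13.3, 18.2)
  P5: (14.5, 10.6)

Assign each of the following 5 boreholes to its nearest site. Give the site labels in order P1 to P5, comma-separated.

T, L, R, M, C

P1 → T (d²=8.65)
P2 → L (d²=6.76)
P3 → R (d²=1.09)
P4 → M (d²=7.93)
P5 → C (d²=4.68)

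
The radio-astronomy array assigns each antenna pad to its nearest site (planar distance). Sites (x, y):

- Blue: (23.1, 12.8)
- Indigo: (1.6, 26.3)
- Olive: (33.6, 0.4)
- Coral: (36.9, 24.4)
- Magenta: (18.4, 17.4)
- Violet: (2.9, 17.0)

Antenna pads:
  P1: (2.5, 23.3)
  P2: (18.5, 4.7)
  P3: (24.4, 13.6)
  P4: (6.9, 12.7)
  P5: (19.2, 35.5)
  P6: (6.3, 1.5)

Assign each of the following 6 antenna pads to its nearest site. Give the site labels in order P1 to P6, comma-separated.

Indigo, Blue, Blue, Violet, Magenta, Violet

P1 → Indigo (d²=9.81)
P2 → Blue (d²=86.77)
P3 → Blue (d²=2.33)
P4 → Violet (d²=34.49)
P5 → Magenta (d²=328.25)
P6 → Violet (d²=251.81)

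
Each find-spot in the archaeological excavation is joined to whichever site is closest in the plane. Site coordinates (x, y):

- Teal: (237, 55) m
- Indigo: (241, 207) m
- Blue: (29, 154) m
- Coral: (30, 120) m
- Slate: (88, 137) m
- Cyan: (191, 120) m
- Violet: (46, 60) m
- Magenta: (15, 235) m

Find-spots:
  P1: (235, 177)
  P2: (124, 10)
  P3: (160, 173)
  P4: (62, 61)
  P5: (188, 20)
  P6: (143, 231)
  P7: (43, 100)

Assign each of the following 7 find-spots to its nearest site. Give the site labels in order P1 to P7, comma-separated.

Indigo, Violet, Cyan, Violet, Teal, Indigo, Coral

P1 → Indigo (d²=936.00)
P2 → Violet (d²=8584.00)
P3 → Cyan (d²=3770.00)
P4 → Violet (d²=257.00)
P5 → Teal (d²=3626.00)
P6 → Indigo (d²=10180.00)
P7 → Coral (d²=569.00)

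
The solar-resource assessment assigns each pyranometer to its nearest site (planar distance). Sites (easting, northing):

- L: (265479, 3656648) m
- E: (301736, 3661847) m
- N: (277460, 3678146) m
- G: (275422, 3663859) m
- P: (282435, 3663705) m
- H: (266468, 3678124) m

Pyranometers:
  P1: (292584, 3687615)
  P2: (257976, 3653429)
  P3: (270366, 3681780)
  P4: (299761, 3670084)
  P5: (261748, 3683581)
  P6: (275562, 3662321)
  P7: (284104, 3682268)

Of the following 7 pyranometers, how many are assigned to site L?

P1 → N
P2 → L
P3 → H
P4 → E
P5 → H
P6 → G
P7 → N
1 of the 7 goes to L.

1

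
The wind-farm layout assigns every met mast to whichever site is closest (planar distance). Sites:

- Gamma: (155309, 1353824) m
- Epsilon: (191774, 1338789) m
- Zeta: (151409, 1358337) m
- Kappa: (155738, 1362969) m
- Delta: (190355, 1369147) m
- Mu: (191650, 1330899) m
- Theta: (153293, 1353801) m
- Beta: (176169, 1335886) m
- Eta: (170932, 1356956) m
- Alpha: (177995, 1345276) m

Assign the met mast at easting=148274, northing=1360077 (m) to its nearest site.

Squared distances to each site:
Gamma: 88591234.000; Epsilon: 2345428944.000; Zeta: 12855825.000; Kappa: 64074960.000; Delta: 1853075461.000; Mu: 2732833060.000; Theta: 64578537.000; Beta: 1363335506.000; Eta: 523125605.000; Alpha: 1102407442.000.
Minimum at Zeta.

Zeta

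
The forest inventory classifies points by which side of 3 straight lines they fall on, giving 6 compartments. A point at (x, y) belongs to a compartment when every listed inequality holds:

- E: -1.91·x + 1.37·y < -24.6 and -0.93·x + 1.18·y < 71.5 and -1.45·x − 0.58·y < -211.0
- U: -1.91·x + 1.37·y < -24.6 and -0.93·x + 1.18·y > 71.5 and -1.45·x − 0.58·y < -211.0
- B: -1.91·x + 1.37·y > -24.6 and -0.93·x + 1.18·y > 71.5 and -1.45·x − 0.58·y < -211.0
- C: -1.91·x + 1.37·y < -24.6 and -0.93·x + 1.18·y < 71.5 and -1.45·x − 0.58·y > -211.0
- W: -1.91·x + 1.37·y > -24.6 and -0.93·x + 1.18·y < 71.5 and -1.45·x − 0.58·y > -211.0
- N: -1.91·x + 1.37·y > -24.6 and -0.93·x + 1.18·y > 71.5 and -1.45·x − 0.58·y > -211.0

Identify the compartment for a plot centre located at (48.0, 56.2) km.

-1.91·48.0 + 1.37·56.2 = -14.686, which is > -24.6
-0.93·48.0 + 1.18·56.2 = 21.676, which is < 71.5
-1.45·48.0 − 0.58·56.2 = -102.196, which is > -211.0
This sign pattern matches W.

W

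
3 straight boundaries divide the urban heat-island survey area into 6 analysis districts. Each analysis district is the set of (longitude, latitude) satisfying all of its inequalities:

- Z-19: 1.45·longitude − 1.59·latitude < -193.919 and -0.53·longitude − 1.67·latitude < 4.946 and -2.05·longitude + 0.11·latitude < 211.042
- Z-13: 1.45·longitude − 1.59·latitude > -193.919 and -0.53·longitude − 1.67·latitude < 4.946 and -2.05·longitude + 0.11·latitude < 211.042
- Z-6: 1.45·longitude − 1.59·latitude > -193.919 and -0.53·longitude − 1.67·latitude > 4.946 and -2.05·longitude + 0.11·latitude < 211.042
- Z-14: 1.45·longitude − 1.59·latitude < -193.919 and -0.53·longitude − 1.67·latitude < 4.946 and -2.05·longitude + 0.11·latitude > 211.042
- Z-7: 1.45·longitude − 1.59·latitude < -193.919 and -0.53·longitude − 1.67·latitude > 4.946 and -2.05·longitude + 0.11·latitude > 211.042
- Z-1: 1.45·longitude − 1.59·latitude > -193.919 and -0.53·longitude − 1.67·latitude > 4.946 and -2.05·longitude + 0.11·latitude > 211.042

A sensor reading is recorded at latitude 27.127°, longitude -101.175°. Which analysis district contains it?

1.45·-101.175 − 1.59·27.127 = -189.836, which is > -193.919
-0.53·-101.175 − 1.67·27.127 = 8.321, which is > 4.946
-2.05·-101.175 + 0.11·27.127 = 210.393, which is < 211.042
This sign pattern matches Z-6.

Z-6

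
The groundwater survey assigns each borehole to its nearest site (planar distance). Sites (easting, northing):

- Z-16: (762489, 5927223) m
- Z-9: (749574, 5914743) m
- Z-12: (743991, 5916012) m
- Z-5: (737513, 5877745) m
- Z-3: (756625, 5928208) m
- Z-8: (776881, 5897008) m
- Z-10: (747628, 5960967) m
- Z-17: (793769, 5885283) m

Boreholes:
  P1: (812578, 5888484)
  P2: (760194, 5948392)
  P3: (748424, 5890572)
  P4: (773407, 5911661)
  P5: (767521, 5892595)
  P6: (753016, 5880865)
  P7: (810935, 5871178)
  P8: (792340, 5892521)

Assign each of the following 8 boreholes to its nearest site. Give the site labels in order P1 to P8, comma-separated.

P1 → Z-17 (d²=364024882.00)
P2 → Z-10 (d²=316034981.00)
P3 → Z-5 (d²=283581850.00)
P4 → Z-8 (d²=226779085.00)
P5 → Z-8 (d²=107084169.00)
P6 → Z-5 (d²=250077409.00)
P7 → Z-17 (d²=493622581.00)
P8 → Z-17 (d²=54430685.00)

Z-17, Z-10, Z-5, Z-8, Z-8, Z-5, Z-17, Z-17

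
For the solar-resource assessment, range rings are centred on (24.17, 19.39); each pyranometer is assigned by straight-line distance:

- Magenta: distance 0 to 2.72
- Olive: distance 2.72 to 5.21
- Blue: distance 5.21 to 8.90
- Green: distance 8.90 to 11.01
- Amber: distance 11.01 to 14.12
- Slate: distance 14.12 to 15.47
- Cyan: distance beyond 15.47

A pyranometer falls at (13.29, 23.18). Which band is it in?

Amber

Distance = √((13.29−24.17)² + (23.18−19.39)²) = √(118.374 + 14.364) = 11.521.
11.01 ≤ 11.521 < 14.12 → Amber.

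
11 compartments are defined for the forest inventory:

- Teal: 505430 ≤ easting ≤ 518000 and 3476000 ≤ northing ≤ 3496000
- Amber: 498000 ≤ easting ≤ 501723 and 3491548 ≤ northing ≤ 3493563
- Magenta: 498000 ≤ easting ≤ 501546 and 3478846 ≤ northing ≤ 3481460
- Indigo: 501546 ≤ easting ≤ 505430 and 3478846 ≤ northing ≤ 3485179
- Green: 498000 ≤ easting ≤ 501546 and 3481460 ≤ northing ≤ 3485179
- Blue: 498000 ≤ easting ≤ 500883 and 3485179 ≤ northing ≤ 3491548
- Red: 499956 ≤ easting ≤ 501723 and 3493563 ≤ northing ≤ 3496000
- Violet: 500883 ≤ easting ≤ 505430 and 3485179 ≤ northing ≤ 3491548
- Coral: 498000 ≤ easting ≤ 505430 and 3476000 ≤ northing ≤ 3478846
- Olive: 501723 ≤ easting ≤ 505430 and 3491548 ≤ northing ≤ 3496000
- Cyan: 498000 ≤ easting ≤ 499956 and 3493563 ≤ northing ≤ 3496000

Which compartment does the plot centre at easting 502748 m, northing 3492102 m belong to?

The point has easting = 502748 and northing = 3492102.
Only Olive satisfies 501723 ≤ easting ≤ 505430 and 3491548 ≤ northing ≤ 3496000.

Olive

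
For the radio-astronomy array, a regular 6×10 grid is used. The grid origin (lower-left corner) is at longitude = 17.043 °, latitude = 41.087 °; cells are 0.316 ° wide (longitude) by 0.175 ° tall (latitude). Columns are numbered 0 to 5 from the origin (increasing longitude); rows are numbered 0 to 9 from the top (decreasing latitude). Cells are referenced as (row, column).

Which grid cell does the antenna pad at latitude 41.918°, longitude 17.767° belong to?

Column index: ⌊(17.767 − 17.043) / 0.316⌋ = ⌊2.291⌋ = 2
Row offset from origin: ⌊(41.918 − 41.087) / 0.175⌋ = ⌊4.749⌋ = 4 → row 5 (counted from top)

(5, 2)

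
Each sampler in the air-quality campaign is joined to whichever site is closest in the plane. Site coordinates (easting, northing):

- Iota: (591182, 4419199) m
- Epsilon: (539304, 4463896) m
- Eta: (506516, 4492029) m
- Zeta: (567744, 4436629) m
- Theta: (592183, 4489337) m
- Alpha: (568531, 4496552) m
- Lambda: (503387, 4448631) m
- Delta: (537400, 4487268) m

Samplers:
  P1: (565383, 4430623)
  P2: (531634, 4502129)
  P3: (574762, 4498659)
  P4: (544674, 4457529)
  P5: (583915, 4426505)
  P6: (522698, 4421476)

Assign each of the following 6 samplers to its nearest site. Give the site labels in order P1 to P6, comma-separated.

Zeta, Delta, Alpha, Epsilon, Iota, Lambda

P1 → Zeta (d²=41646357.00)
P2 → Delta (d²=254096077.00)
P3 → Alpha (d²=43264810.00)
P4 → Epsilon (d²=69375589.00)
P5 → Iota (d²=106186925.00)
P6 → Lambda (d²=1110308746.00)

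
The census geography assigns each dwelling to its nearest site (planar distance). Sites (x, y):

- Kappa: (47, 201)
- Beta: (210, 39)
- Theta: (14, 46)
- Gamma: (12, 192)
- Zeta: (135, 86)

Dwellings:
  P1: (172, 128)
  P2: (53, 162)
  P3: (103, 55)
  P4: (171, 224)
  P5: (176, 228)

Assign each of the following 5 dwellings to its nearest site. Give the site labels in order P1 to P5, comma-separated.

Zeta, Kappa, Zeta, Kappa, Kappa

P1 → Zeta (d²=3133.00)
P2 → Kappa (d²=1557.00)
P3 → Zeta (d²=1985.00)
P4 → Kappa (d²=15905.00)
P5 → Kappa (d²=17370.00)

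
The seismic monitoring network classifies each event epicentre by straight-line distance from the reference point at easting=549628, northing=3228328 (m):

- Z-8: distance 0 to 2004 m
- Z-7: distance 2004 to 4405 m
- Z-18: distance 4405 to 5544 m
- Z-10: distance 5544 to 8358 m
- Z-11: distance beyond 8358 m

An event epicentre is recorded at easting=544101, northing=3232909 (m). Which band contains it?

Z-10

Distance = √((544101−549628)² + (3232909−3228328)²) = √(30547729.000 + 20985561.000) = 7178.669 m.
5544 ≤ 7178.669 < 8358 → Z-10.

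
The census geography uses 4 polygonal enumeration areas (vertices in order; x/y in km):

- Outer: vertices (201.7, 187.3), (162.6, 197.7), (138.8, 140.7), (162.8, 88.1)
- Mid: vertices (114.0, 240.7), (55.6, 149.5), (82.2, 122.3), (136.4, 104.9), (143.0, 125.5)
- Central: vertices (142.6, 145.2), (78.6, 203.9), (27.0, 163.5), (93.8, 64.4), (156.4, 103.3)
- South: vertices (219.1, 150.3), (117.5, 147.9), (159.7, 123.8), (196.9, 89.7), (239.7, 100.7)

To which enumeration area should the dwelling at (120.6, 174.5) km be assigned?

Cast a ray rightward from (120.6, 174.5). For each polygon, the edges (by vertex number in listed order) whose endpoints lie on opposite sides of y = 174.5, where each meets that height, and whether that is right or left of the point:
Outer: 2–3 at x≈152.91 (right), 4–1 at x≈196.68 (right) → 2 crossings.
Mid: 1–2 at x≈71.61 (left), 5–1 at x≈130.66 (right) → 1 crossing.
Central: 1–2 at x≈110.65 (left), 2–3 at x≈41.05 (left) → 0 crossings.
South: no edge straddles that height → 0 crossings.
Only Mid has an odd count, so the point is inside Mid.

Mid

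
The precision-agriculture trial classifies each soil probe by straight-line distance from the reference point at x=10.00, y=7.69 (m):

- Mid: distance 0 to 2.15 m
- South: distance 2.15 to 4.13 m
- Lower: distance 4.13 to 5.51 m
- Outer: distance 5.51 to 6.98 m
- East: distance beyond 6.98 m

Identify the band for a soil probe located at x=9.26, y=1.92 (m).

Distance = √((9.26−10.00)² + (1.92−7.69)²) = √(0.548 + 33.293) = 5.817 m.
5.51 ≤ 5.817 < 6.98 → Outer.

Outer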